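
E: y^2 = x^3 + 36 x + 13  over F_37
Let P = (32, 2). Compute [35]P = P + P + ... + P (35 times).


k = 35 = 100011_2 (binary, LSB first: 110001)
Double-and-add from P = (32, 2):
  bit 0 = 1: acc = O + (32, 2) = (32, 2)
  bit 1 = 1: acc = (32, 2) + (10, 35) = (25, 6)
  bit 2 = 0: acc unchanged = (25, 6)
  bit 3 = 0: acc unchanged = (25, 6)
  bit 4 = 0: acc unchanged = (25, 6)
  bit 5 = 1: acc = (25, 6) + (4, 6) = (8, 31)

35P = (8, 31)


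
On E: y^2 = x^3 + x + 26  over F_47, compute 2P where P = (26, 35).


Doubling: s = (3 x1^2 + a) / (2 y1)
s = (3*26^2 + 1) / (2*35) mod 47 = 31
x3 = s^2 - 2 x1 mod 47 = 31^2 - 2*26 = 16
y3 = s (x1 - x3) - y1 mod 47 = 31 * (26 - 16) - 35 = 40

2P = (16, 40)


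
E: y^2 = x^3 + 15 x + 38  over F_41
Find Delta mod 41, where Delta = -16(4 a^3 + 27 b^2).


4 a^3 + 27 b^2 = 4*15^3 + 27*38^2 = 13500 + 38988 = 52488
Delta = -16 * (52488) = -839808
Delta mod 41 = 36

Delta = 36 (mod 41)


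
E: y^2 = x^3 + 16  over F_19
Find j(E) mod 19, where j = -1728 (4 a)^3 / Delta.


Delta = -16(4 a^3 + 27 b^2) mod 19 = 7
-1728 * (4 a)^3 = -1728 * (4*0)^3 mod 19 = 0
j = 0 * 7^(-1) mod 19 = 0

j = 0 (mod 19)


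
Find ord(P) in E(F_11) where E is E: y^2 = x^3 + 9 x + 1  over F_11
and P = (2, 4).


Compute successive multiples of P until we hit O:
  1P = (2, 4)
  2P = (1, 0)
  3P = (2, 7)
  4P = O

ord(P) = 4


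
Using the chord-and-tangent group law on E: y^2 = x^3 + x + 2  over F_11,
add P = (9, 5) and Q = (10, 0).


P != Q, so use the chord formula.
s = (y2 - y1) / (x2 - x1) = (6) / (1) mod 11 = 6
x3 = s^2 - x1 - x2 mod 11 = 6^2 - 9 - 10 = 6
y3 = s (x1 - x3) - y1 mod 11 = 6 * (9 - 6) - 5 = 2

P + Q = (6, 2)


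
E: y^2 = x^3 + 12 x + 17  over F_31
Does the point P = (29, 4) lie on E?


Check whether y^2 = x^3 + 12 x + 17 (mod 31) for (x, y) = (29, 4).
LHS: y^2 = 4^2 mod 31 = 16
RHS: x^3 + 12 x + 17 = 29^3 + 12*29 + 17 mod 31 = 16
LHS = RHS

Yes, on the curve


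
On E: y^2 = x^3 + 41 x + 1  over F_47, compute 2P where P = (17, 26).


Doubling: s = (3 x1^2 + a) / (2 y1)
s = (3*17^2 + 41) / (2*26) mod 47 = 3
x3 = s^2 - 2 x1 mod 47 = 3^2 - 2*17 = 22
y3 = s (x1 - x3) - y1 mod 47 = 3 * (17 - 22) - 26 = 6

2P = (22, 6)


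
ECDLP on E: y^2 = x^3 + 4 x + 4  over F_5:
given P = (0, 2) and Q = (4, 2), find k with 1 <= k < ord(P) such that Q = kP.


Enumerate multiples of P until we hit Q = (4, 2):
  1P = (0, 2)
  2P = (1, 2)
  3P = (4, 3)
  4P = (2, 0)
  5P = (4, 2)
Match found at i = 5.

k = 5


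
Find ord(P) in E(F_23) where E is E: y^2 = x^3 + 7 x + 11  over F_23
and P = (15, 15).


Compute successive multiples of P until we hit O:
  1P = (15, 15)
  2P = (22, 16)
  3P = (17, 11)
  4P = (18, 14)
  5P = (8, 21)
  6P = (12, 12)
  7P = (20, 3)
  8P = (14, 1)
  ... (continuing to 28P)
  28P = O

ord(P) = 28


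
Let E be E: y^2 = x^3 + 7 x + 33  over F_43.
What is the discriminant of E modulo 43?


4 a^3 + 27 b^2 = 4*7^3 + 27*33^2 = 1372 + 29403 = 30775
Delta = -16 * (30775) = -492400
Delta mod 43 = 36

Delta = 36 (mod 43)


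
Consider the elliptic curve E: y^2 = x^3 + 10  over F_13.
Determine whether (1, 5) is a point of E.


Check whether y^2 = x^3 + 0 x + 10 (mod 13) for (x, y) = (1, 5).
LHS: y^2 = 5^2 mod 13 = 12
RHS: x^3 + 0 x + 10 = 1^3 + 0*1 + 10 mod 13 = 11
LHS != RHS

No, not on the curve


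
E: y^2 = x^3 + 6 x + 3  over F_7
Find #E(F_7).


For each x in F_7, count y with y^2 = x^3 + 6 x + 3 mod 7:
  x = 2: RHS = 2, y in [3, 4]  -> 2 point(s)
  x = 4: RHS = 0, y in [0]  -> 1 point(s)
  x = 5: RHS = 4, y in [2, 5]  -> 2 point(s)
Affine points: 5. Add the point at infinity: total = 6.

#E(F_7) = 6


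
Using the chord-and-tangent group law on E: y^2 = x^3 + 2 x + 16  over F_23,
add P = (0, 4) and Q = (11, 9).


P != Q, so use the chord formula.
s = (y2 - y1) / (x2 - x1) = (5) / (11) mod 23 = 13
x3 = s^2 - x1 - x2 mod 23 = 13^2 - 0 - 11 = 20
y3 = s (x1 - x3) - y1 mod 23 = 13 * (0 - 20) - 4 = 12

P + Q = (20, 12)


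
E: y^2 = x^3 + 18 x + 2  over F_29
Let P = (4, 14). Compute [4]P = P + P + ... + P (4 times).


k = 4 = 100_2 (binary, LSB first: 001)
Double-and-add from P = (4, 14):
  bit 0 = 0: acc unchanged = O
  bit 1 = 0: acc unchanged = O
  bit 2 = 1: acc = O + (9, 9) = (9, 9)

4P = (9, 9)


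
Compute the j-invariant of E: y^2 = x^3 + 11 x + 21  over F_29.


Delta = -16(4 a^3 + 27 b^2) mod 29 = 7
-1728 * (4 a)^3 = -1728 * (4*11)^3 mod 29 = 16
j = 16 * 7^(-1) mod 29 = 23

j = 23 (mod 29)


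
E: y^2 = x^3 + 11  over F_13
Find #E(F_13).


For each x in F_13, count y with y^2 = x^3 + 0 x + 11 mod 13:
  x = 1: RHS = 12, y in [5, 8]  -> 2 point(s)
  x = 3: RHS = 12, y in [5, 8]  -> 2 point(s)
  x = 4: RHS = 10, y in [6, 7]  -> 2 point(s)
  x = 7: RHS = 3, y in [4, 9]  -> 2 point(s)
  x = 8: RHS = 3, y in [4, 9]  -> 2 point(s)
  x = 9: RHS = 12, y in [5, 8]  -> 2 point(s)
  x = 10: RHS = 10, y in [6, 7]  -> 2 point(s)
  x = 11: RHS = 3, y in [4, 9]  -> 2 point(s)
  x = 12: RHS = 10, y in [6, 7]  -> 2 point(s)
Affine points: 18. Add the point at infinity: total = 19.

#E(F_13) = 19


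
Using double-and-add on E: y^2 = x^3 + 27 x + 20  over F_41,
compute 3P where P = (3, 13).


k = 3 = 11_2 (binary, LSB first: 11)
Double-and-add from P = (3, 13):
  bit 0 = 1: acc = O + (3, 13) = (3, 13)
  bit 1 = 1: acc = (3, 13) + (25, 17) = (11, 34)

3P = (11, 34)


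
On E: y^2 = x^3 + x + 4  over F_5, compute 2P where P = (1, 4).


Doubling: s = (3 x1^2 + a) / (2 y1)
s = (3*1^2 + 1) / (2*4) mod 5 = 3
x3 = s^2 - 2 x1 mod 5 = 3^2 - 2*1 = 2
y3 = s (x1 - x3) - y1 mod 5 = 3 * (1 - 2) - 4 = 3

2P = (2, 3)


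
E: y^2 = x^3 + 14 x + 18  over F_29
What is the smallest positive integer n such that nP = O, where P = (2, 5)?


Compute successive multiples of P until we hit O:
  1P = (2, 5)
  2P = (19, 3)
  3P = (4, 14)
  4P = (7, 16)
  5P = (26, 6)
  6P = (8, 2)
  7P = (12, 0)
  8P = (8, 27)
  ... (continuing to 14P)
  14P = O

ord(P) = 14


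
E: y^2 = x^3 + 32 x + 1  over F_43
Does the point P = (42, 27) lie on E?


Check whether y^2 = x^3 + 32 x + 1 (mod 43) for (x, y) = (42, 27).
LHS: y^2 = 27^2 mod 43 = 41
RHS: x^3 + 32 x + 1 = 42^3 + 32*42 + 1 mod 43 = 11
LHS != RHS

No, not on the curve


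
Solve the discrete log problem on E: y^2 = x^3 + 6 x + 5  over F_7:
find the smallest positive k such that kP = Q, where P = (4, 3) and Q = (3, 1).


Enumerate multiples of P until we hit Q = (3, 1):
  1P = (4, 3)
  2P = (3, 6)
  3P = (2, 5)
  4P = (2, 2)
  5P = (3, 1)
Match found at i = 5.

k = 5


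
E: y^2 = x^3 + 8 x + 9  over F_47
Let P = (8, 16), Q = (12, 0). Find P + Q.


P != Q, so use the chord formula.
s = (y2 - y1) / (x2 - x1) = (31) / (4) mod 47 = 43
x3 = s^2 - x1 - x2 mod 47 = 43^2 - 8 - 12 = 43
y3 = s (x1 - x3) - y1 mod 47 = 43 * (8 - 43) - 16 = 30

P + Q = (43, 30)


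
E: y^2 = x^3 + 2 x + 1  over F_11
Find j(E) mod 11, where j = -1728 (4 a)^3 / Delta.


Delta = -16(4 a^3 + 27 b^2) mod 11 = 2
-1728 * (4 a)^3 = -1728 * (4*2)^3 mod 11 = 5
j = 5 * 2^(-1) mod 11 = 8

j = 8 (mod 11)


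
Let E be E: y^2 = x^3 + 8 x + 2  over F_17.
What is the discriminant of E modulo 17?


4 a^3 + 27 b^2 = 4*8^3 + 27*2^2 = 2048 + 108 = 2156
Delta = -16 * (2156) = -34496
Delta mod 17 = 14

Delta = 14 (mod 17)


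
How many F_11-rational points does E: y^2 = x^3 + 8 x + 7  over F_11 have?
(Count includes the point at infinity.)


For each x in F_11, count y with y^2 = x^3 + 8 x + 7 mod 11:
  x = 1: RHS = 5, y in [4, 7]  -> 2 point(s)
  x = 2: RHS = 9, y in [3, 8]  -> 2 point(s)
  x = 3: RHS = 3, y in [5, 6]  -> 2 point(s)
  x = 4: RHS = 4, y in [2, 9]  -> 2 point(s)
  x = 8: RHS = 0, y in [0]  -> 1 point(s)
  x = 9: RHS = 5, y in [4, 7]  -> 2 point(s)
  x = 10: RHS = 9, y in [3, 8]  -> 2 point(s)
Affine points: 13. Add the point at infinity: total = 14.

#E(F_11) = 14


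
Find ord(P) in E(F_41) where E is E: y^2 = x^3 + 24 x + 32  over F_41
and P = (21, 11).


Compute successive multiples of P until we hit O:
  1P = (21, 11)
  2P = (15, 6)
  3P = (0, 27)
  4P = (19, 7)
  5P = (5, 21)
  6P = (25, 12)
  7P = (13, 32)
  8P = (3, 34)
  ... (continuing to 26P)
  26P = O

ord(P) = 26


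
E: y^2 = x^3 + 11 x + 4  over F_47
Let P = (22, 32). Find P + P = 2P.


Doubling: s = (3 x1^2 + a) / (2 y1)
s = (3*22^2 + 11) / (2*32) mod 47 = 28
x3 = s^2 - 2 x1 mod 47 = 28^2 - 2*22 = 35
y3 = s (x1 - x3) - y1 mod 47 = 28 * (22 - 35) - 32 = 27

2P = (35, 27)


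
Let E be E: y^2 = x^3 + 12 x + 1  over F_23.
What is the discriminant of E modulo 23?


4 a^3 + 27 b^2 = 4*12^3 + 27*1^2 = 6912 + 27 = 6939
Delta = -16 * (6939) = -111024
Delta mod 23 = 20

Delta = 20 (mod 23)


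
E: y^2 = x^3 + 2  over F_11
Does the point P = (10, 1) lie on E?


Check whether y^2 = x^3 + 0 x + 2 (mod 11) for (x, y) = (10, 1).
LHS: y^2 = 1^2 mod 11 = 1
RHS: x^3 + 0 x + 2 = 10^3 + 0*10 + 2 mod 11 = 1
LHS = RHS

Yes, on the curve


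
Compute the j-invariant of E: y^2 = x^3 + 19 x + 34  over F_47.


Delta = -16(4 a^3 + 27 b^2) mod 47 = 34
-1728 * (4 a)^3 = -1728 * (4*19)^3 mod 47 = 3
j = 3 * 34^(-1) mod 47 = 7

j = 7 (mod 47)


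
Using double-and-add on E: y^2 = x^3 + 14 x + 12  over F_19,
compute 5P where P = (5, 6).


k = 5 = 101_2 (binary, LSB first: 101)
Double-and-add from P = (5, 6):
  bit 0 = 1: acc = O + (5, 6) = (5, 6)
  bit 1 = 0: acc unchanged = (5, 6)
  bit 2 = 1: acc = (5, 6) + (14, 11) = (5, 13)

5P = (5, 13)


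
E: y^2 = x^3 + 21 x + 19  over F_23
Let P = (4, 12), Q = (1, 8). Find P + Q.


P != Q, so use the chord formula.
s = (y2 - y1) / (x2 - x1) = (19) / (20) mod 23 = 9
x3 = s^2 - x1 - x2 mod 23 = 9^2 - 4 - 1 = 7
y3 = s (x1 - x3) - y1 mod 23 = 9 * (4 - 7) - 12 = 7

P + Q = (7, 7)


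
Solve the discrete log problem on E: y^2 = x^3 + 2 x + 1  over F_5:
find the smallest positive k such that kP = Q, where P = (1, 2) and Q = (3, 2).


Enumerate multiples of P until we hit Q = (3, 2):
  1P = (1, 2)
  2P = (3, 3)
  3P = (0, 1)
  4P = (0, 4)
  5P = (3, 2)
Match found at i = 5.

k = 5


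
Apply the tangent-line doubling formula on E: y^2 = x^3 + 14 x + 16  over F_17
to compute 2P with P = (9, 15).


Doubling: s = (3 x1^2 + a) / (2 y1)
s = (3*9^2 + 14) / (2*15) mod 17 = 8
x3 = s^2 - 2 x1 mod 17 = 8^2 - 2*9 = 12
y3 = s (x1 - x3) - y1 mod 17 = 8 * (9 - 12) - 15 = 12

2P = (12, 12)


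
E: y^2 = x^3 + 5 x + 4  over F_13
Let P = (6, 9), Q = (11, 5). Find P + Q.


P != Q, so use the chord formula.
s = (y2 - y1) / (x2 - x1) = (9) / (5) mod 13 = 7
x3 = s^2 - x1 - x2 mod 13 = 7^2 - 6 - 11 = 6
y3 = s (x1 - x3) - y1 mod 13 = 7 * (6 - 6) - 9 = 4

P + Q = (6, 4)


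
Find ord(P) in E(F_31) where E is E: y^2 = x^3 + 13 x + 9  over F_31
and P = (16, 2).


Compute successive multiples of P until we hit O:
  1P = (16, 2)
  2P = (9, 24)
  3P = (26, 25)
  4P = (7, 28)
  5P = (24, 28)
  6P = (19, 27)
  7P = (0, 28)
  8P = (22, 0)
  ... (continuing to 16P)
  16P = O

ord(P) = 16


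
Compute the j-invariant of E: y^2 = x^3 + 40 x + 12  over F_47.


Delta = -16(4 a^3 + 27 b^2) mod 47 = 23
-1728 * (4 a)^3 = -1728 * (4*40)^3 mod 47 = 14
j = 14 * 23^(-1) mod 47 = 19

j = 19 (mod 47)


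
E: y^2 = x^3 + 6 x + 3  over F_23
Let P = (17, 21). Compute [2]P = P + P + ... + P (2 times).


k = 2 = 10_2 (binary, LSB first: 01)
Double-and-add from P = (17, 21):
  bit 0 = 0: acc unchanged = O
  bit 1 = 1: acc = O + (2, 0) = (2, 0)

2P = (2, 0)


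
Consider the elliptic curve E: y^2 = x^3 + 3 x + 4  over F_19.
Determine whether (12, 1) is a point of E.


Check whether y^2 = x^3 + 3 x + 4 (mod 19) for (x, y) = (12, 1).
LHS: y^2 = 1^2 mod 19 = 1
RHS: x^3 + 3 x + 4 = 12^3 + 3*12 + 4 mod 19 = 1
LHS = RHS

Yes, on the curve


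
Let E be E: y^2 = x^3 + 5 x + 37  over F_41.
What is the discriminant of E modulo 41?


4 a^3 + 27 b^2 = 4*5^3 + 27*37^2 = 500 + 36963 = 37463
Delta = -16 * (37463) = -599408
Delta mod 41 = 12

Delta = 12 (mod 41)


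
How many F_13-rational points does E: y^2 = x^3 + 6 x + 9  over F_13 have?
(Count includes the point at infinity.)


For each x in F_13, count y with y^2 = x^3 + 6 x + 9 mod 13:
  x = 0: RHS = 9, y in [3, 10]  -> 2 point(s)
  x = 1: RHS = 3, y in [4, 9]  -> 2 point(s)
  x = 2: RHS = 3, y in [4, 9]  -> 2 point(s)
  x = 6: RHS = 1, y in [1, 12]  -> 2 point(s)
  x = 7: RHS = 4, y in [2, 11]  -> 2 point(s)
  x = 8: RHS = 10, y in [6, 7]  -> 2 point(s)
  x = 9: RHS = 12, y in [5, 8]  -> 2 point(s)
  x = 10: RHS = 3, y in [4, 9]  -> 2 point(s)
Affine points: 16. Add the point at infinity: total = 17.

#E(F_13) = 17


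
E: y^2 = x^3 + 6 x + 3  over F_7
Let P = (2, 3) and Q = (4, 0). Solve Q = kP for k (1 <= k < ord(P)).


Enumerate multiples of P until we hit Q = (4, 0):
  1P = (2, 3)
  2P = (5, 2)
  3P = (4, 0)
Match found at i = 3.

k = 3


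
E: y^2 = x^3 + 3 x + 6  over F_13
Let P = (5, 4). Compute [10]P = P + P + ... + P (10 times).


k = 10 = 1010_2 (binary, LSB first: 0101)
Double-and-add from P = (5, 4):
  bit 0 = 0: acc unchanged = O
  bit 1 = 1: acc = O + (3, 9) = (3, 9)
  bit 2 = 0: acc unchanged = (3, 9)
  bit 3 = 1: acc = (3, 9) + (1, 6) = (8, 3)

10P = (8, 3)


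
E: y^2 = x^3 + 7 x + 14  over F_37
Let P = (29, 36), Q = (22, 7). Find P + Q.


P != Q, so use the chord formula.
s = (y2 - y1) / (x2 - x1) = (8) / (30) mod 37 = 20
x3 = s^2 - x1 - x2 mod 37 = 20^2 - 29 - 22 = 16
y3 = s (x1 - x3) - y1 mod 37 = 20 * (29 - 16) - 36 = 2

P + Q = (16, 2)


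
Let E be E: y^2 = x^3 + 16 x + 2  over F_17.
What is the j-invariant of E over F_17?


Delta = -16(4 a^3 + 27 b^2) mod 17 = 2
-1728 * (4 a)^3 = -1728 * (4*16)^3 mod 17 = 7
j = 7 * 2^(-1) mod 17 = 12

j = 12 (mod 17)


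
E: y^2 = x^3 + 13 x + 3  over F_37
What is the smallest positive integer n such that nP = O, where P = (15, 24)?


Compute successive multiples of P until we hit O:
  1P = (15, 24)
  2P = (11, 21)
  3P = (0, 15)
  4P = (12, 0)
  5P = (0, 22)
  6P = (11, 16)
  7P = (15, 13)
  8P = O

ord(P) = 8


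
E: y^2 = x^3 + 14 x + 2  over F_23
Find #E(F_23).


For each x in F_23, count y with y^2 = x^3 + 14 x + 2 mod 23:
  x = 0: RHS = 2, y in [5, 18]  -> 2 point(s)
  x = 3: RHS = 2, y in [5, 18]  -> 2 point(s)
  x = 5: RHS = 13, y in [6, 17]  -> 2 point(s)
  x = 6: RHS = 3, y in [7, 16]  -> 2 point(s)
  x = 7: RHS = 6, y in [11, 12]  -> 2 point(s)
  x = 9: RHS = 6, y in [11, 12]  -> 2 point(s)
  x = 12: RHS = 12, y in [9, 14]  -> 2 point(s)
  x = 13: RHS = 12, y in [9, 14]  -> 2 point(s)
  x = 17: RHS = 1, y in [1, 22]  -> 2 point(s)
  x = 20: RHS = 2, y in [5, 18]  -> 2 point(s)
  x = 21: RHS = 12, y in [9, 14]  -> 2 point(s)
Affine points: 22. Add the point at infinity: total = 23.

#E(F_23) = 23


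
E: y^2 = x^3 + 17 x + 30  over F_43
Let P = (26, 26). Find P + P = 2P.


Doubling: s = (3 x1^2 + a) / (2 y1)
s = (3*26^2 + 17) / (2*26) mod 43 = 17
x3 = s^2 - 2 x1 mod 43 = 17^2 - 2*26 = 22
y3 = s (x1 - x3) - y1 mod 43 = 17 * (26 - 22) - 26 = 42

2P = (22, 42)


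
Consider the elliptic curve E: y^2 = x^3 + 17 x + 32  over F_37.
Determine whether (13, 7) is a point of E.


Check whether y^2 = x^3 + 17 x + 32 (mod 37) for (x, y) = (13, 7).
LHS: y^2 = 7^2 mod 37 = 12
RHS: x^3 + 17 x + 32 = 13^3 + 17*13 + 32 mod 37 = 8
LHS != RHS

No, not on the curve


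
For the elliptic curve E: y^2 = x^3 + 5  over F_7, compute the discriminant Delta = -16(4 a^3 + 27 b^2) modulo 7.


4 a^3 + 27 b^2 = 4*0^3 + 27*5^2 = 0 + 675 = 675
Delta = -16 * (675) = -10800
Delta mod 7 = 1

Delta = 1 (mod 7)


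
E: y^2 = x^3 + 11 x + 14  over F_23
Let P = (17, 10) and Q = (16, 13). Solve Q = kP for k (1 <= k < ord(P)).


Enumerate multiples of P until we hit Q = (16, 13):
  1P = (17, 10)
  2P = (1, 7)
  3P = (8, 19)
  4P = (22, 18)
  5P = (16, 10)
  6P = (13, 13)
  7P = (18, 8)
  8P = (15, 9)
  9P = (20, 0)
  10P = (15, 14)
  11P = (18, 15)
  12P = (13, 10)
  13P = (16, 13)
Match found at i = 13.

k = 13


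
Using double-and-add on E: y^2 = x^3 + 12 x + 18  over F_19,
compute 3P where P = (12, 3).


k = 3 = 11_2 (binary, LSB first: 11)
Double-and-add from P = (12, 3):
  bit 0 = 1: acc = O + (12, 3) = (12, 3)
  bit 1 = 1: acc = (12, 3) + (18, 9) = (9, 0)

3P = (9, 0)


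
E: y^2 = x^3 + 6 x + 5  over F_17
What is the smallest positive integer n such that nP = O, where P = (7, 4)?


Compute successive multiples of P until we hit O:
  1P = (7, 4)
  2P = (3, 13)
  3P = (11, 5)
  4P = (15, 11)
  5P = (4, 5)
  6P = (8, 2)
  7P = (6, 11)
  8P = (2, 12)
  ... (continuing to 21P)
  21P = O

ord(P) = 21


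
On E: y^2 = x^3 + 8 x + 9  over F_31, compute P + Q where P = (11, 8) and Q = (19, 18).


P != Q, so use the chord formula.
s = (y2 - y1) / (x2 - x1) = (10) / (8) mod 31 = 9
x3 = s^2 - x1 - x2 mod 31 = 9^2 - 11 - 19 = 20
y3 = s (x1 - x3) - y1 mod 31 = 9 * (11 - 20) - 8 = 4

P + Q = (20, 4)


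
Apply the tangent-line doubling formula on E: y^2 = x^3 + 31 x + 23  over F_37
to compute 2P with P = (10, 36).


Doubling: s = (3 x1^2 + a) / (2 y1)
s = (3*10^2 + 31) / (2*36) mod 37 = 1
x3 = s^2 - 2 x1 mod 37 = 1^2 - 2*10 = 18
y3 = s (x1 - x3) - y1 mod 37 = 1 * (10 - 18) - 36 = 30

2P = (18, 30)


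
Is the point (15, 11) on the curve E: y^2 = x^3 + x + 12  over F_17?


Check whether y^2 = x^3 + 1 x + 12 (mod 17) for (x, y) = (15, 11).
LHS: y^2 = 11^2 mod 17 = 2
RHS: x^3 + 1 x + 12 = 15^3 + 1*15 + 12 mod 17 = 2
LHS = RHS

Yes, on the curve


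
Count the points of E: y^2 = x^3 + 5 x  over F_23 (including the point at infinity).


For each x in F_23, count y with y^2 = x^3 + 5 x + 0 mod 23:
  x = 0: RHS = 0, y in [0]  -> 1 point(s)
  x = 1: RHS = 6, y in [11, 12]  -> 2 point(s)
  x = 2: RHS = 18, y in [8, 15]  -> 2 point(s)
  x = 5: RHS = 12, y in [9, 14]  -> 2 point(s)
  x = 6: RHS = 16, y in [4, 19]  -> 2 point(s)
  x = 8: RHS = 0, y in [0]  -> 1 point(s)
  x = 11: RHS = 6, y in [11, 12]  -> 2 point(s)
  x = 13: RHS = 8, y in [10, 13]  -> 2 point(s)
  x = 14: RHS = 8, y in [10, 13]  -> 2 point(s)
  x = 15: RHS = 0, y in [0]  -> 1 point(s)
  x = 16: RHS = 13, y in [6, 17]  -> 2 point(s)
  x = 19: RHS = 8, y in [10, 13]  -> 2 point(s)
  x = 20: RHS = 4, y in [2, 21]  -> 2 point(s)
Affine points: 23. Add the point at infinity: total = 24.

#E(F_23) = 24


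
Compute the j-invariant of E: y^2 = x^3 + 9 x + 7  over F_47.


Delta = -16(4 a^3 + 27 b^2) mod 47 = 44
-1728 * (4 a)^3 = -1728 * (4*9)^3 mod 47 = 23
j = 23 * 44^(-1) mod 47 = 8

j = 8 (mod 47)


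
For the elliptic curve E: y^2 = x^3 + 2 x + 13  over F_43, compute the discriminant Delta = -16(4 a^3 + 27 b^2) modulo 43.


4 a^3 + 27 b^2 = 4*2^3 + 27*13^2 = 32 + 4563 = 4595
Delta = -16 * (4595) = -73520
Delta mod 43 = 10

Delta = 10 (mod 43)


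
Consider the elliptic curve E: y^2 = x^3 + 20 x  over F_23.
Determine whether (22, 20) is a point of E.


Check whether y^2 = x^3 + 20 x + 0 (mod 23) for (x, y) = (22, 20).
LHS: y^2 = 20^2 mod 23 = 9
RHS: x^3 + 20 x + 0 = 22^3 + 20*22 + 0 mod 23 = 2
LHS != RHS

No, not on the curve


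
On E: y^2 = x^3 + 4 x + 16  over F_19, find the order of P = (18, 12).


Compute successive multiples of P until we hit O:
  1P = (18, 12)
  2P = (7, 11)
  3P = (5, 3)
  4P = (3, 13)
  5P = (4, 1)
  6P = (14, 2)
  7P = (17, 0)
  8P = (14, 17)
  ... (continuing to 14P)
  14P = O

ord(P) = 14


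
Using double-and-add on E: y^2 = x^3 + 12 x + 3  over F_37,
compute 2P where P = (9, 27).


k = 2 = 10_2 (binary, LSB first: 01)
Double-and-add from P = (9, 27):
  bit 0 = 0: acc unchanged = O
  bit 1 = 1: acc = O + (22, 0) = (22, 0)

2P = (22, 0)


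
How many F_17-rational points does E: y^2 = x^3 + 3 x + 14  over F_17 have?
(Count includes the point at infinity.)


For each x in F_17, count y with y^2 = x^3 + 3 x + 14 mod 17:
  x = 1: RHS = 1, y in [1, 16]  -> 2 point(s)
  x = 3: RHS = 16, y in [4, 13]  -> 2 point(s)
  x = 5: RHS = 1, y in [1, 16]  -> 2 point(s)
  x = 7: RHS = 4, y in [2, 15]  -> 2 point(s)
  x = 11: RHS = 1, y in [1, 16]  -> 2 point(s)
  x = 15: RHS = 0, y in [0]  -> 1 point(s)
Affine points: 11. Add the point at infinity: total = 12.

#E(F_17) = 12


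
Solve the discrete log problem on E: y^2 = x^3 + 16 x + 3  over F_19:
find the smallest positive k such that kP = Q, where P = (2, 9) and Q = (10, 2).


Enumerate multiples of P until we hit Q = (10, 2):
  1P = (2, 9)
  2P = (1, 1)
  3P = (4, 13)
  4P = (17, 18)
  5P = (11, 16)
  6P = (12, 17)
  7P = (14, 8)
  8P = (10, 17)
  9P = (8, 4)
  10P = (6, 7)
  11P = (16, 17)
  12P = (18, 9)
  13P = (18, 10)
  14P = (16, 2)
  15P = (6, 12)
  16P = (8, 15)
  17P = (10, 2)
Match found at i = 17.

k = 17


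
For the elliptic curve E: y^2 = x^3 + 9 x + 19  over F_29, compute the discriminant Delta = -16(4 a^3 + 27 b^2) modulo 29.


4 a^3 + 27 b^2 = 4*9^3 + 27*19^2 = 2916 + 9747 = 12663
Delta = -16 * (12663) = -202608
Delta mod 29 = 15

Delta = 15 (mod 29)


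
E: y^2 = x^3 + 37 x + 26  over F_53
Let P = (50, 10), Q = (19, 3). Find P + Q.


P != Q, so use the chord formula.
s = (y2 - y1) / (x2 - x1) = (46) / (22) mod 53 = 31
x3 = s^2 - x1 - x2 mod 53 = 31^2 - 50 - 19 = 44
y3 = s (x1 - x3) - y1 mod 53 = 31 * (50 - 44) - 10 = 17

P + Q = (44, 17)


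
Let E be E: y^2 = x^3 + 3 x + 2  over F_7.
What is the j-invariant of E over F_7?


Delta = -16(4 a^3 + 27 b^2) mod 7 = 2
-1728 * (4 a)^3 = -1728 * (4*3)^3 mod 7 = 6
j = 6 * 2^(-1) mod 7 = 3

j = 3 (mod 7)


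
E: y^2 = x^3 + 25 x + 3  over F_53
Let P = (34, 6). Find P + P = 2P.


Doubling: s = (3 x1^2 + a) / (2 y1)
s = (3*34^2 + 25) / (2*6) mod 53 = 4
x3 = s^2 - 2 x1 mod 53 = 4^2 - 2*34 = 1
y3 = s (x1 - x3) - y1 mod 53 = 4 * (34 - 1) - 6 = 20

2P = (1, 20)


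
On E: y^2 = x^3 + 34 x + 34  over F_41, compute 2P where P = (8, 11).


k = 2 = 10_2 (binary, LSB first: 01)
Double-and-add from P = (8, 11):
  bit 0 = 0: acc unchanged = O
  bit 1 = 1: acc = O + (16, 0) = (16, 0)

2P = (16, 0)


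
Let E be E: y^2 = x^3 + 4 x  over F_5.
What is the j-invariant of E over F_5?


Delta = -16(4 a^3 + 27 b^2) mod 5 = 4
-1728 * (4 a)^3 = -1728 * (4*4)^3 mod 5 = 2
j = 2 * 4^(-1) mod 5 = 3

j = 3 (mod 5)


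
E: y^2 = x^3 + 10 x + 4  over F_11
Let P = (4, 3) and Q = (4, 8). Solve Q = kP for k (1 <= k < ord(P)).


Enumerate multiples of P until we hit Q = (4, 8):
  1P = (4, 3)
  2P = (6, 7)
  3P = (5, 6)
  4P = (0, 9)
  5P = (1, 9)
  6P = (10, 9)
  7P = (9, 3)
  8P = (9, 8)
  9P = (10, 2)
  10P = (1, 2)
  11P = (0, 2)
  12P = (5, 5)
  13P = (6, 4)
  14P = (4, 8)
Match found at i = 14.

k = 14


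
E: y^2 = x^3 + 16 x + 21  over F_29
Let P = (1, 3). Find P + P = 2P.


Doubling: s = (3 x1^2 + a) / (2 y1)
s = (3*1^2 + 16) / (2*3) mod 29 = 8
x3 = s^2 - 2 x1 mod 29 = 8^2 - 2*1 = 4
y3 = s (x1 - x3) - y1 mod 29 = 8 * (1 - 4) - 3 = 2

2P = (4, 2)


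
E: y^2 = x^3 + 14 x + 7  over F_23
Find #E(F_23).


For each x in F_23, count y with y^2 = x^3 + 14 x + 7 mod 23:
  x = 4: RHS = 12, y in [9, 14]  -> 2 point(s)
  x = 5: RHS = 18, y in [8, 15]  -> 2 point(s)
  x = 6: RHS = 8, y in [10, 13]  -> 2 point(s)
  x = 14: RHS = 3, y in [7, 16]  -> 2 point(s)
  x = 15: RHS = 4, y in [2, 21]  -> 2 point(s)
  x = 16: RHS = 3, y in [7, 16]  -> 2 point(s)
  x = 17: RHS = 6, y in [11, 12]  -> 2 point(s)
  x = 19: RHS = 2, y in [5, 18]  -> 2 point(s)
Affine points: 16. Add the point at infinity: total = 17.

#E(F_23) = 17


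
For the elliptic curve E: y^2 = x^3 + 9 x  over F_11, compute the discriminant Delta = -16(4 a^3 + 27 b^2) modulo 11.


4 a^3 + 27 b^2 = 4*9^3 + 27*0^2 = 2916 + 0 = 2916
Delta = -16 * (2916) = -46656
Delta mod 11 = 6

Delta = 6 (mod 11)


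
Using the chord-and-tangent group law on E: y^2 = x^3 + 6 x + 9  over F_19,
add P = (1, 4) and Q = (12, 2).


P != Q, so use the chord formula.
s = (y2 - y1) / (x2 - x1) = (17) / (11) mod 19 = 5
x3 = s^2 - x1 - x2 mod 19 = 5^2 - 1 - 12 = 12
y3 = s (x1 - x3) - y1 mod 19 = 5 * (1 - 12) - 4 = 17

P + Q = (12, 17)


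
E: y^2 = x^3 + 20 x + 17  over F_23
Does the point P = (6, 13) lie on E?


Check whether y^2 = x^3 + 20 x + 17 (mod 23) for (x, y) = (6, 13).
LHS: y^2 = 13^2 mod 23 = 8
RHS: x^3 + 20 x + 17 = 6^3 + 20*6 + 17 mod 23 = 8
LHS = RHS

Yes, on the curve


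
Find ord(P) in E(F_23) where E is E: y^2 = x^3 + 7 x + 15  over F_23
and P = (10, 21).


Compute successive multiples of P until we hit O:
  1P = (10, 21)
  2P = (7, 19)
  3P = (9, 18)
  4P = (13, 16)
  5P = (13, 7)
  6P = (9, 5)
  7P = (7, 4)
  8P = (10, 2)
  ... (continuing to 9P)
  9P = O

ord(P) = 9


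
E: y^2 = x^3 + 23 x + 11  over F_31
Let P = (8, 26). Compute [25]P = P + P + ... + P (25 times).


k = 25 = 11001_2 (binary, LSB first: 10011)
Double-and-add from P = (8, 26):
  bit 0 = 1: acc = O + (8, 26) = (8, 26)
  bit 1 = 0: acc unchanged = (8, 26)
  bit 2 = 0: acc unchanged = (8, 26)
  bit 3 = 1: acc = (8, 26) + (17, 13) = (10, 1)
  bit 4 = 1: acc = (10, 1) + (30, 7) = (10, 30)

25P = (10, 30)


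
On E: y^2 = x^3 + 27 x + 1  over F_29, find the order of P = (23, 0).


Compute successive multiples of P until we hit O:
  1P = (23, 0)
  2P = O

ord(P) = 2


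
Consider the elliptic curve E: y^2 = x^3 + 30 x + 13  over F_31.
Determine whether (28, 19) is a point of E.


Check whether y^2 = x^3 + 30 x + 13 (mod 31) for (x, y) = (28, 19).
LHS: y^2 = 19^2 mod 31 = 20
RHS: x^3 + 30 x + 13 = 28^3 + 30*28 + 13 mod 31 = 20
LHS = RHS

Yes, on the curve


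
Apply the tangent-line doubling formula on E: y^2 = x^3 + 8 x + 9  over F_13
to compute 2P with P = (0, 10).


Doubling: s = (3 x1^2 + a) / (2 y1)
s = (3*0^2 + 8) / (2*10) mod 13 = 3
x3 = s^2 - 2 x1 mod 13 = 3^2 - 2*0 = 9
y3 = s (x1 - x3) - y1 mod 13 = 3 * (0 - 9) - 10 = 2

2P = (9, 2)


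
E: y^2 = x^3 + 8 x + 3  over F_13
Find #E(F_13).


For each x in F_13, count y with y^2 = x^3 + 8 x + 3 mod 13:
  x = 0: RHS = 3, y in [4, 9]  -> 2 point(s)
  x = 1: RHS = 12, y in [5, 8]  -> 2 point(s)
  x = 2: RHS = 1, y in [1, 12]  -> 2 point(s)
  x = 5: RHS = 12, y in [5, 8]  -> 2 point(s)
  x = 7: RHS = 12, y in [5, 8]  -> 2 point(s)
  x = 10: RHS = 4, y in [2, 11]  -> 2 point(s)
Affine points: 12. Add the point at infinity: total = 13.

#E(F_13) = 13


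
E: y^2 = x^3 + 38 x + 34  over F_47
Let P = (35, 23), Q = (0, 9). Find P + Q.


P != Q, so use the chord formula.
s = (y2 - y1) / (x2 - x1) = (33) / (12) mod 47 = 38
x3 = s^2 - x1 - x2 mod 47 = 38^2 - 35 - 0 = 46
y3 = s (x1 - x3) - y1 mod 47 = 38 * (35 - 46) - 23 = 29

P + Q = (46, 29)


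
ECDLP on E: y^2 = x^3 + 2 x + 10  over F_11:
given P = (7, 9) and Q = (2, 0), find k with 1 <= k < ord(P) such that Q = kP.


Enumerate multiples of P until we hit Q = (2, 0):
  1P = (7, 9)
  2P = (2, 0)
Match found at i = 2.

k = 2


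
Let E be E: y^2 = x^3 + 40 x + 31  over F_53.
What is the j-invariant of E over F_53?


Delta = -16(4 a^3 + 27 b^2) mod 53 = 49
-1728 * (4 a)^3 = -1728 * (4*40)^3 mod 53 = 21
j = 21 * 49^(-1) mod 53 = 8

j = 8 (mod 53)


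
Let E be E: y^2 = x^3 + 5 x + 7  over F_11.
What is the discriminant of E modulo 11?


4 a^3 + 27 b^2 = 4*5^3 + 27*7^2 = 500 + 1323 = 1823
Delta = -16 * (1823) = -29168
Delta mod 11 = 4

Delta = 4 (mod 11)


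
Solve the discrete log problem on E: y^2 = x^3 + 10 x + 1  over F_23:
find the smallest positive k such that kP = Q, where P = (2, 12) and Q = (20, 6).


Enumerate multiples of P until we hit Q = (20, 6):
  1P = (2, 12)
  2P = (20, 6)
Match found at i = 2.

k = 2


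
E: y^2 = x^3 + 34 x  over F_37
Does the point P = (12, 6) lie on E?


Check whether y^2 = x^3 + 34 x + 0 (mod 37) for (x, y) = (12, 6).
LHS: y^2 = 6^2 mod 37 = 36
RHS: x^3 + 34 x + 0 = 12^3 + 34*12 + 0 mod 37 = 27
LHS != RHS

No, not on the curve


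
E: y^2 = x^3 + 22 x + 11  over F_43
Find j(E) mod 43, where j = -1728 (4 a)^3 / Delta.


Delta = -16(4 a^3 + 27 b^2) mod 43 = 8
-1728 * (4 a)^3 = -1728 * (4*22)^3 mod 43 = 22
j = 22 * 8^(-1) mod 43 = 35

j = 35 (mod 43)


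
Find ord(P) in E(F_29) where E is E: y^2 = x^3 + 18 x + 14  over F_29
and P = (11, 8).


Compute successive multiples of P until we hit O:
  1P = (11, 8)
  2P = (27, 17)
  3P = (27, 12)
  4P = (11, 21)
  5P = O

ord(P) = 5


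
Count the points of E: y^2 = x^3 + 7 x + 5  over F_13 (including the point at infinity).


For each x in F_13, count y with y^2 = x^3 + 7 x + 5 mod 13:
  x = 1: RHS = 0, y in [0]  -> 1 point(s)
  x = 2: RHS = 1, y in [1, 12]  -> 2 point(s)
  x = 3: RHS = 1, y in [1, 12]  -> 2 point(s)
  x = 5: RHS = 9, y in [3, 10]  -> 2 point(s)
  x = 6: RHS = 3, y in [4, 9]  -> 2 point(s)
  x = 8: RHS = 1, y in [1, 12]  -> 2 point(s)
  x = 9: RHS = 4, y in [2, 11]  -> 2 point(s)
  x = 10: RHS = 9, y in [3, 10]  -> 2 point(s)
  x = 11: RHS = 9, y in [3, 10]  -> 2 point(s)
  x = 12: RHS = 10, y in [6, 7]  -> 2 point(s)
Affine points: 19. Add the point at infinity: total = 20.

#E(F_13) = 20


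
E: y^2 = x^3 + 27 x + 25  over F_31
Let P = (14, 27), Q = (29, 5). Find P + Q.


P != Q, so use the chord formula.
s = (y2 - y1) / (x2 - x1) = (9) / (15) mod 31 = 13
x3 = s^2 - x1 - x2 mod 31 = 13^2 - 14 - 29 = 2
y3 = s (x1 - x3) - y1 mod 31 = 13 * (14 - 2) - 27 = 5

P + Q = (2, 5)


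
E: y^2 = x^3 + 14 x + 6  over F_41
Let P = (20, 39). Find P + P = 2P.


Doubling: s = (3 x1^2 + a) / (2 y1)
s = (3*20^2 + 14) / (2*39) mod 41 = 4
x3 = s^2 - 2 x1 mod 41 = 4^2 - 2*20 = 17
y3 = s (x1 - x3) - y1 mod 41 = 4 * (20 - 17) - 39 = 14

2P = (17, 14)


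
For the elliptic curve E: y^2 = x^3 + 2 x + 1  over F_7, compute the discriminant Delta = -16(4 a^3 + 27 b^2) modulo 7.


4 a^3 + 27 b^2 = 4*2^3 + 27*1^2 = 32 + 27 = 59
Delta = -16 * (59) = -944
Delta mod 7 = 1

Delta = 1 (mod 7)


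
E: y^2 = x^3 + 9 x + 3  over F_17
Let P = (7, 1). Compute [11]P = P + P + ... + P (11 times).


k = 11 = 1011_2 (binary, LSB first: 1101)
Double-and-add from P = (7, 1):
  bit 0 = 1: acc = O + (7, 1) = (7, 1)
  bit 1 = 1: acc = (7, 1) + (1, 8) = (8, 3)
  bit 2 = 0: acc unchanged = (8, 3)
  bit 3 = 1: acc = (8, 3) + (6, 16) = (7, 16)

11P = (7, 16)


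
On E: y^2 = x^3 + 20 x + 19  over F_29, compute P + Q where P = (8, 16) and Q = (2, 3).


P != Q, so use the chord formula.
s = (y2 - y1) / (x2 - x1) = (16) / (23) mod 29 = 7
x3 = s^2 - x1 - x2 mod 29 = 7^2 - 8 - 2 = 10
y3 = s (x1 - x3) - y1 mod 29 = 7 * (8 - 10) - 16 = 28

P + Q = (10, 28)


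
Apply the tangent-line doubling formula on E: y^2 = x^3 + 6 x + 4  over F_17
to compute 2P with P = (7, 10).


Doubling: s = (3 x1^2 + a) / (2 y1)
s = (3*7^2 + 6) / (2*10) mod 17 = 0
x3 = s^2 - 2 x1 mod 17 = 0^2 - 2*7 = 3
y3 = s (x1 - x3) - y1 mod 17 = 0 * (7 - 3) - 10 = 7

2P = (3, 7)


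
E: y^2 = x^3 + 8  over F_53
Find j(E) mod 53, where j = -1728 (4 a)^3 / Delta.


Delta = -16(4 a^3 + 27 b^2) mod 53 = 18
-1728 * (4 a)^3 = -1728 * (4*0)^3 mod 53 = 0
j = 0 * 18^(-1) mod 53 = 0

j = 0 (mod 53)


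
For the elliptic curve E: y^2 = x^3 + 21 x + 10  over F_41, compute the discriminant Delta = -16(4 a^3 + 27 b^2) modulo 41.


4 a^3 + 27 b^2 = 4*21^3 + 27*10^2 = 37044 + 2700 = 39744
Delta = -16 * (39744) = -635904
Delta mod 41 = 6

Delta = 6 (mod 41)


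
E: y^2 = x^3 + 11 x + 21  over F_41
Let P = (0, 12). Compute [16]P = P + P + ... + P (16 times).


k = 16 = 10000_2 (binary, LSB first: 00001)
Double-and-add from P = (0, 12):
  bit 0 = 0: acc unchanged = O
  bit 1 = 0: acc unchanged = O
  bit 2 = 0: acc unchanged = O
  bit 3 = 0: acc unchanged = O
  bit 4 = 1: acc = O + (28, 10) = (28, 10)

16P = (28, 10)


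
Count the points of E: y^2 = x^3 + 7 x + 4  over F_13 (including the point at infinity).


For each x in F_13, count y with y^2 = x^3 + 7 x + 4 mod 13:
  x = 0: RHS = 4, y in [2, 11]  -> 2 point(s)
  x = 1: RHS = 12, y in [5, 8]  -> 2 point(s)
  x = 2: RHS = 0, y in [0]  -> 1 point(s)
  x = 3: RHS = 0, y in [0]  -> 1 point(s)
  x = 8: RHS = 0, y in [0]  -> 1 point(s)
  x = 9: RHS = 3, y in [4, 9]  -> 2 point(s)
  x = 12: RHS = 9, y in [3, 10]  -> 2 point(s)
Affine points: 11. Add the point at infinity: total = 12.

#E(F_13) = 12


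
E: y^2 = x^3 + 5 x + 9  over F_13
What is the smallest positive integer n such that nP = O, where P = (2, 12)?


Compute successive multiples of P until we hit O:
  1P = (2, 12)
  2P = (0, 10)
  3P = (12, 4)
  4P = (9, 4)
  5P = (11, 2)
  6P = (3, 5)
  7P = (5, 9)
  8P = (7, 6)
  ... (continuing to 17P)
  17P = O

ord(P) = 17


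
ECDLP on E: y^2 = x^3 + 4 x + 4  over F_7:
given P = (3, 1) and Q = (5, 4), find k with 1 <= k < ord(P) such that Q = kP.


Enumerate multiples of P until we hit Q = (5, 4):
  1P = (3, 1)
  2P = (5, 3)
  3P = (0, 2)
  4P = (1, 3)
  5P = (4, 0)
  6P = (1, 4)
  7P = (0, 5)
  8P = (5, 4)
Match found at i = 8.

k = 8


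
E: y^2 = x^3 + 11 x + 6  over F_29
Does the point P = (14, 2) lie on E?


Check whether y^2 = x^3 + 11 x + 6 (mod 29) for (x, y) = (14, 2).
LHS: y^2 = 2^2 mod 29 = 4
RHS: x^3 + 11 x + 6 = 14^3 + 11*14 + 6 mod 29 = 4
LHS = RHS

Yes, on the curve


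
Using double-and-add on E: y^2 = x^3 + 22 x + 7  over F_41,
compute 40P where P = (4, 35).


k = 40 = 101000_2 (binary, LSB first: 000101)
Double-and-add from P = (4, 35):
  bit 0 = 0: acc unchanged = O
  bit 1 = 0: acc unchanged = O
  bit 2 = 0: acc unchanged = O
  bit 3 = 1: acc = O + (26, 22) = (26, 22)
  bit 4 = 0: acc unchanged = (26, 22)
  bit 5 = 1: acc = (26, 22) + (14, 5) = (5, 18)

40P = (5, 18)


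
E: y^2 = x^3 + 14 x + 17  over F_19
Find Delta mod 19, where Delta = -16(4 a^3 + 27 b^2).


4 a^3 + 27 b^2 = 4*14^3 + 27*17^2 = 10976 + 7803 = 18779
Delta = -16 * (18779) = -300464
Delta mod 19 = 2

Delta = 2 (mod 19)


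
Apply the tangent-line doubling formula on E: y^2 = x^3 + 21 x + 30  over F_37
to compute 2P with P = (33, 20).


Doubling: s = (3 x1^2 + a) / (2 y1)
s = (3*33^2 + 21) / (2*20) mod 37 = 23
x3 = s^2 - 2 x1 mod 37 = 23^2 - 2*33 = 19
y3 = s (x1 - x3) - y1 mod 37 = 23 * (33 - 19) - 20 = 6

2P = (19, 6)


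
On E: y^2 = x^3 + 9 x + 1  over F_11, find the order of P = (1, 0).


Compute successive multiples of P until we hit O:
  1P = (1, 0)
  2P = O

ord(P) = 2


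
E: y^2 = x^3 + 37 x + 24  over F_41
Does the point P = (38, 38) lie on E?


Check whether y^2 = x^3 + 37 x + 24 (mod 41) for (x, y) = (38, 38).
LHS: y^2 = 38^2 mod 41 = 9
RHS: x^3 + 37 x + 24 = 38^3 + 37*38 + 24 mod 41 = 9
LHS = RHS

Yes, on the curve


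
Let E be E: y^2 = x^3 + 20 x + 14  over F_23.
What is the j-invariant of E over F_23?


Delta = -16(4 a^3 + 27 b^2) mod 23 = 17
-1728 * (4 a)^3 = -1728 * (4*20)^3 mod 23 = 9
j = 9 * 17^(-1) mod 23 = 10

j = 10 (mod 23)


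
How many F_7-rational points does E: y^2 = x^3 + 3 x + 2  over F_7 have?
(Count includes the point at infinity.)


For each x in F_7, count y with y^2 = x^3 + 3 x + 2 mod 7:
  x = 0: RHS = 2, y in [3, 4]  -> 2 point(s)
  x = 2: RHS = 2, y in [3, 4]  -> 2 point(s)
  x = 4: RHS = 1, y in [1, 6]  -> 2 point(s)
  x = 5: RHS = 2, y in [3, 4]  -> 2 point(s)
Affine points: 8. Add the point at infinity: total = 9.

#E(F_7) = 9


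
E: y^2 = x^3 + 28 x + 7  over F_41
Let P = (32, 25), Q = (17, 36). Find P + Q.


P != Q, so use the chord formula.
s = (y2 - y1) / (x2 - x1) = (11) / (26) mod 41 = 2
x3 = s^2 - x1 - x2 mod 41 = 2^2 - 32 - 17 = 37
y3 = s (x1 - x3) - y1 mod 41 = 2 * (32 - 37) - 25 = 6

P + Q = (37, 6)


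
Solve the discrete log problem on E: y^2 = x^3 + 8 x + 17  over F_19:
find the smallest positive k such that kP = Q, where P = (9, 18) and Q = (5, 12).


Enumerate multiples of P until we hit Q = (5, 12):
  1P = (9, 18)
  2P = (5, 12)
Match found at i = 2.

k = 2


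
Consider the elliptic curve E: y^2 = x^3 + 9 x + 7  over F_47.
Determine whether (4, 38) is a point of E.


Check whether y^2 = x^3 + 9 x + 7 (mod 47) for (x, y) = (4, 38).
LHS: y^2 = 38^2 mod 47 = 34
RHS: x^3 + 9 x + 7 = 4^3 + 9*4 + 7 mod 47 = 13
LHS != RHS

No, not on the curve


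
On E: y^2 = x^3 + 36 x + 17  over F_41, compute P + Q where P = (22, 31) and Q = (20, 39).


P != Q, so use the chord formula.
s = (y2 - y1) / (x2 - x1) = (8) / (39) mod 41 = 37
x3 = s^2 - x1 - x2 mod 41 = 37^2 - 22 - 20 = 15
y3 = s (x1 - x3) - y1 mod 41 = 37 * (22 - 15) - 31 = 23

P + Q = (15, 23)


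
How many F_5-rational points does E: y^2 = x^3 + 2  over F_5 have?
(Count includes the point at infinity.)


For each x in F_5, count y with y^2 = x^3 + 0 x + 2 mod 5:
  x = 2: RHS = 0, y in [0]  -> 1 point(s)
  x = 3: RHS = 4, y in [2, 3]  -> 2 point(s)
  x = 4: RHS = 1, y in [1, 4]  -> 2 point(s)
Affine points: 5. Add the point at infinity: total = 6.

#E(F_5) = 6


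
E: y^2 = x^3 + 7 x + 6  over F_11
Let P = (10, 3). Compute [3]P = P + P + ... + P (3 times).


k = 3 = 11_2 (binary, LSB first: 11)
Double-and-add from P = (10, 3):
  bit 0 = 1: acc = O + (10, 3) = (10, 3)
  bit 1 = 1: acc = (10, 3) + (6, 0) = (10, 8)

3P = (10, 8)


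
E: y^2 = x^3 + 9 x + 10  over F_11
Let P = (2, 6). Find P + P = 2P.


Doubling: s = (3 x1^2 + a) / (2 y1)
s = (3*2^2 + 9) / (2*6) mod 11 = 10
x3 = s^2 - 2 x1 mod 11 = 10^2 - 2*2 = 8
y3 = s (x1 - x3) - y1 mod 11 = 10 * (2 - 8) - 6 = 0

2P = (8, 0)


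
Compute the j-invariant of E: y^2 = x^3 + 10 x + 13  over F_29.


Delta = -16(4 a^3 + 27 b^2) mod 29 = 17
-1728 * (4 a)^3 = -1728 * (4*10)^3 mod 29 = 22
j = 22 * 17^(-1) mod 29 = 3

j = 3 (mod 29)


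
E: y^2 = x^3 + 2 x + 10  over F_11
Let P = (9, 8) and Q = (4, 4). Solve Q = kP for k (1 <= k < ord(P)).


Enumerate multiples of P until we hit Q = (4, 4):
  1P = (9, 8)
  2P = (7, 2)
  3P = (4, 7)
  4P = (2, 0)
  5P = (4, 4)
Match found at i = 5.

k = 5


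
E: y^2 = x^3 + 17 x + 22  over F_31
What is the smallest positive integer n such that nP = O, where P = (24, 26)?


Compute successive multiples of P until we hit O:
  1P = (24, 26)
  2P = (30, 29)
  3P = (16, 9)
  4P = (27, 18)
  5P = (25, 18)
  6P = (15, 26)
  7P = (23, 5)
  8P = (22, 16)
  ... (continuing to 37P)
  37P = O

ord(P) = 37


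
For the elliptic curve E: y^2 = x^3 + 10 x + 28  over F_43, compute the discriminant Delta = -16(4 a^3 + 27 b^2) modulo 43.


4 a^3 + 27 b^2 = 4*10^3 + 27*28^2 = 4000 + 21168 = 25168
Delta = -16 * (25168) = -402688
Delta mod 43 = 7

Delta = 7 (mod 43)


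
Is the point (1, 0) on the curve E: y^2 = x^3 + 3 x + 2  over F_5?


Check whether y^2 = x^3 + 3 x + 2 (mod 5) for (x, y) = (1, 0).
LHS: y^2 = 0^2 mod 5 = 0
RHS: x^3 + 3 x + 2 = 1^3 + 3*1 + 2 mod 5 = 1
LHS != RHS

No, not on the curve


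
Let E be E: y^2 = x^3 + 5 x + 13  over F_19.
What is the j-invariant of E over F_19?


Delta = -16(4 a^3 + 27 b^2) mod 19 = 8
-1728 * (4 a)^3 = -1728 * (4*5)^3 mod 19 = 1
j = 1 * 8^(-1) mod 19 = 12

j = 12 (mod 19)


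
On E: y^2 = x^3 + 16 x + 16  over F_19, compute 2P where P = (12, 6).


Doubling: s = (3 x1^2 + a) / (2 y1)
s = (3*12^2 + 16) / (2*6) mod 19 = 12
x3 = s^2 - 2 x1 mod 19 = 12^2 - 2*12 = 6
y3 = s (x1 - x3) - y1 mod 19 = 12 * (12 - 6) - 6 = 9

2P = (6, 9)


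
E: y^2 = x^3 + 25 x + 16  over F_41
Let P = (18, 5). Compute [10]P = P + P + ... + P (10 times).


k = 10 = 1010_2 (binary, LSB first: 0101)
Double-and-add from P = (18, 5):
  bit 0 = 0: acc unchanged = O
  bit 1 = 1: acc = O + (3, 35) = (3, 35)
  bit 2 = 0: acc unchanged = (3, 35)
  bit 3 = 1: acc = (3, 35) + (22, 12) = (37, 4)

10P = (37, 4)


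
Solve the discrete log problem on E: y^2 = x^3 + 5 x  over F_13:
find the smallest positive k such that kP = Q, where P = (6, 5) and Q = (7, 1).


Enumerate multiples of P until we hit Q = (7, 1):
  1P = (6, 5)
  2P = (10, 7)
  3P = (7, 1)
Match found at i = 3.

k = 3


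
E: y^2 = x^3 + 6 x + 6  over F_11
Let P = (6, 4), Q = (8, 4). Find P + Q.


P != Q, so use the chord formula.
s = (y2 - y1) / (x2 - x1) = (0) / (2) mod 11 = 0
x3 = s^2 - x1 - x2 mod 11 = 0^2 - 6 - 8 = 8
y3 = s (x1 - x3) - y1 mod 11 = 0 * (6 - 8) - 4 = 7

P + Q = (8, 7)


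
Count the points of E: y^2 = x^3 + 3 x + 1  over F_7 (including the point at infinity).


For each x in F_7, count y with y^2 = x^3 + 3 x + 1 mod 7:
  x = 0: RHS = 1, y in [1, 6]  -> 2 point(s)
  x = 2: RHS = 1, y in [1, 6]  -> 2 point(s)
  x = 3: RHS = 2, y in [3, 4]  -> 2 point(s)
  x = 4: RHS = 0, y in [0]  -> 1 point(s)
  x = 5: RHS = 1, y in [1, 6]  -> 2 point(s)
  x = 6: RHS = 4, y in [2, 5]  -> 2 point(s)
Affine points: 11. Add the point at infinity: total = 12.

#E(F_7) = 12
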